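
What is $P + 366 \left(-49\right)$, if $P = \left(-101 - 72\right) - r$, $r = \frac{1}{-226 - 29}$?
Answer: $- \frac{4617284}{255} \approx -18107.0$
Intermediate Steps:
$r = - \frac{1}{255}$ ($r = \frac{1}{-255} = - \frac{1}{255} \approx -0.0039216$)
$P = - \frac{44114}{255}$ ($P = \left(-101 - 72\right) - - \frac{1}{255} = \left(-101 - 72\right) + \frac{1}{255} = -173 + \frac{1}{255} = - \frac{44114}{255} \approx -173.0$)
$P + 366 \left(-49\right) = - \frac{44114}{255} + 366 \left(-49\right) = - \frac{44114}{255} - 17934 = - \frac{4617284}{255}$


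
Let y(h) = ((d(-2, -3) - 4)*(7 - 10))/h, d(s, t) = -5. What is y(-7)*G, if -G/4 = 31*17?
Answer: 56916/7 ≈ 8130.9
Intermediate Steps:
G = -2108 (G = -124*17 = -4*527 = -2108)
y(h) = 27/h (y(h) = ((-5 - 4)*(7 - 10))/h = (-9*(-3))/h = 27/h)
y(-7)*G = (27/(-7))*(-2108) = (27*(-⅐))*(-2108) = -27/7*(-2108) = 56916/7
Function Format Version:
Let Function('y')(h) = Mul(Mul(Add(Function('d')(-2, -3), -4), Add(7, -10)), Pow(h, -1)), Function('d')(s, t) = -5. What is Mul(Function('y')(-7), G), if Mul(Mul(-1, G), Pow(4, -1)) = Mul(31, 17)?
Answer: Rational(56916, 7) ≈ 8130.9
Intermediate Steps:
G = -2108 (G = Mul(-4, Mul(31, 17)) = Mul(-4, 527) = -2108)
Function('y')(h) = Mul(27, Pow(h, -1)) (Function('y')(h) = Mul(Mul(Add(-5, -4), Add(7, -10)), Pow(h, -1)) = Mul(Mul(-9, -3), Pow(h, -1)) = Mul(27, Pow(h, -1)))
Mul(Function('y')(-7), G) = Mul(Mul(27, Pow(-7, -1)), -2108) = Mul(Mul(27, Rational(-1, 7)), -2108) = Mul(Rational(-27, 7), -2108) = Rational(56916, 7)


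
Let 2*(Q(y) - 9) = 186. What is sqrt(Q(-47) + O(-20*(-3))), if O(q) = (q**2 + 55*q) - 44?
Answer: 7*sqrt(142) ≈ 83.415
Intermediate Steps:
Q(y) = 102 (Q(y) = 9 + (1/2)*186 = 9 + 93 = 102)
O(q) = -44 + q**2 + 55*q
sqrt(Q(-47) + O(-20*(-3))) = sqrt(102 + (-44 + (-20*(-3))**2 + 55*(-20*(-3)))) = sqrt(102 + (-44 + 60**2 + 55*60)) = sqrt(102 + (-44 + 3600 + 3300)) = sqrt(102 + 6856) = sqrt(6958) = 7*sqrt(142)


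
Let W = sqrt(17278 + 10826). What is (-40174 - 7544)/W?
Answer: -7953*sqrt(7026)/2342 ≈ -284.64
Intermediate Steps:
W = 2*sqrt(7026) (W = sqrt(28104) = 2*sqrt(7026) ≈ 167.64)
(-40174 - 7544)/W = (-40174 - 7544)/((2*sqrt(7026))) = -7953*sqrt(7026)/2342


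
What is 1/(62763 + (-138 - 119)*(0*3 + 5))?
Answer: 1/61478 ≈ 1.6266e-5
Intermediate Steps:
1/(62763 + (-138 - 119)*(0*3 + 5)) = 1/(62763 - 257*(0 + 5)) = 1/(62763 - 257*5) = 1/(62763 - 1285) = 1/61478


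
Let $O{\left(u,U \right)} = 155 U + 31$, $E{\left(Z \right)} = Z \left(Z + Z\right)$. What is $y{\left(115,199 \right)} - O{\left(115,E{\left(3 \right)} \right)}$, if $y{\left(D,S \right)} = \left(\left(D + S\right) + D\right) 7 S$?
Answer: $594776$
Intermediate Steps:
$E{\left(Z \right)} = 2 Z^{2}$ ($E{\left(Z \right)} = Z 2 Z = 2 Z^{2}$)
$O{\left(u,U \right)} = 31 + 155 U$
$y{\left(D,S \right)} = S \left(7 S + 14 D\right)$ ($y{\left(D,S \right)} = \left(S + 2 D\right) 7 S = \left(7 S + 14 D\right) S = S \left(7 S + 14 D\right)$)
$y{\left(115,199 \right)} - O{\left(115,E{\left(3 \right)} \right)} = 7 \cdot 199 \left(199 + 2 \cdot 115\right) - \left(31 + 155 \cdot 2 \cdot 3^{2}\right) = 7 \cdot 199 \left(199 + 230\right) - \left(31 + 155 \cdot 2 \cdot 9\right) = 7 \cdot 199 \cdot 429 - \left(31 + 155 \cdot 18\right) = 597597 - \left(31 + 2790\right) = 597597 - 2821 = 594776$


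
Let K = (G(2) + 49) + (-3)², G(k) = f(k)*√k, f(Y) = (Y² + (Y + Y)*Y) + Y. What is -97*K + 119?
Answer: -5507 - 1358*√2 ≈ -7427.5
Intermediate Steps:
f(Y) = Y + 3*Y² (f(Y) = (Y² + (2*Y)*Y) + Y = (Y² + 2*Y²) + Y = 3*Y² + Y = Y + 3*Y²)
G(k) = k^(3/2)*(1 + 3*k) (G(k) = (k*(1 + 3*k))*√k = k^(3/2)*(1 + 3*k))
K = 58 + 14*√2 (K = (2^(3/2)*(1 + 3*2) + 49) + (-3)² = ((2*√2)*(1 + 6) + 49) + 9 = ((2*√2)*7 + 49) + 9 = (14*√2 + 49) + 9 = (49 + 14*√2) + 9 = 58 + 14*√2 ≈ 77.799)
-97*K + 119 = -97*(58 + 14*√2) + 119 = (-5626 - 1358*√2) + 119 = -5507 - 1358*√2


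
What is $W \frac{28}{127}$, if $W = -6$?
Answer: $- \frac{168}{127} \approx -1.3228$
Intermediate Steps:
$W \frac{28}{127} = - 6 \cdot \frac{28}{127} = - 6 \cdot 28 \cdot \frac{1}{127} = \left(-6\right) \frac{28}{127} = - \frac{168}{127}$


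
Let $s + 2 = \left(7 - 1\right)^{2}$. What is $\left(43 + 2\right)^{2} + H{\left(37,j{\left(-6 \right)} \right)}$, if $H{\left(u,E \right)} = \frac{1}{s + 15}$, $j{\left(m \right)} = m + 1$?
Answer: $\frac{99226}{49} \approx 2025.0$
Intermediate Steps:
$j{\left(m \right)} = 1 + m$
$s = 34$ ($s = -2 + \left(7 - 1\right)^{2} = -2 + 6^{2} = -2 + 36 = 34$)
$H{\left(u,E \right)} = \frac{1}{49}$ ($H{\left(u,E \right)} = \frac{1}{34 + 15} = \frac{1}{49}$)
$\left(43 + 2\right)^{2} + H{\left(37,j{\left(-6 \right)} \right)} = \left(43 + 2\right)^{2} + \frac{1}{49} = 45^{2} + \frac{1}{49} = 2025 + \frac{1}{49} = \frac{99226}{49}$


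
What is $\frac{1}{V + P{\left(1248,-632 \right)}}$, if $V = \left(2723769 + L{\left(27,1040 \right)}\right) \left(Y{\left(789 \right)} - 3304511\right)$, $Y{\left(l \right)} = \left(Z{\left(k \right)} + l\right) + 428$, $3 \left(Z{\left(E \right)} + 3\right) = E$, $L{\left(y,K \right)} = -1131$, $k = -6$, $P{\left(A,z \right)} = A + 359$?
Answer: $- \frac{1}{8993687381155} \approx -1.1119 \cdot 10^{-13}$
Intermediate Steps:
$P{\left(A,z \right)} = 359 + A$
$Z{\left(E \right)} = -3 + \frac{E}{3}$
$Y{\left(l \right)} = 423 + l$ ($Y{\left(l \right)} = \left(\left(-3 + \frac{1}{3} \left(-6\right)\right) + l\right) + 428 = \left(\left(-3 - 2\right) + l\right) + 428 = \left(-5 + l\right) + 428 = 423 + l$)
$V = -8993687382762$ ($V = \left(2723769 - 1131\right) \left(\left(423 + 789\right) - 3304511\right) = 2722638 \left(1212 - 3304511\right) = 2722638 \left(-3303299\right) = -8993687382762$)
$\frac{1}{V + P{\left(1248,-632 \right)}} = \frac{1}{-8993687382762 + \left(359 + 1248\right)} = \frac{1}{-8993687382762 + 1607} = \frac{1}{-8993687381155} = - \frac{1}{8993687381155}$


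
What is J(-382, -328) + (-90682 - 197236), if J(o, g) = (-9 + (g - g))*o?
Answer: -284480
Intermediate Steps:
J(o, g) = -9*o (J(o, g) = (-9 + 0)*o = -9*o)
J(-382, -328) + (-90682 - 197236) = -9*(-382) + (-90682 - 197236) = 3438 - 287918 = -284480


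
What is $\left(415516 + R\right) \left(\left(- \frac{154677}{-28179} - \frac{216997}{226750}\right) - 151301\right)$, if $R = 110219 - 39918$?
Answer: $- \frac{52183338528963575419}{709954250} \approx -7.3502 \cdot 10^{10}$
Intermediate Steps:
$R = 70301$ ($R = 110219 - 39918 = 70301$)
$\left(415516 + R\right) \left(\left(- \frac{154677}{-28179} - \frac{216997}{226750}\right) - 151301\right) = \left(415516 + 70301\right) \left(\left(- \frac{154677}{-28179} - \frac{216997}{226750}\right) - 151301\right) = 485817 \left(\left(\left(-154677\right) \left(- \frac{1}{28179}\right) - \frac{216997}{226750}\right) - 151301\right) = 485817 \left(\left(\frac{51559}{9393} - \frac{216997}{226750}\right) - 151301\right) = 485817 \left(\frac{9652750429}{2129862750} - 151301\right) = 485817 \left(- \frac{322240711187321}{2129862750}\right) = - \frac{52183338528963575419}{709954250}$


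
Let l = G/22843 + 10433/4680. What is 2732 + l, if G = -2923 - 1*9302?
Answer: 292246223699/106905240 ≈ 2733.7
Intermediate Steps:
G = -12225 (G = -2923 - 9302 = -12225)
l = 181108019/106905240 (l = -12225/22843 + 10433/4680 = 181108019/106905240 ≈ 1.6941)
2732 + l = 2732 + 181108019/106905240 = 292246223699/106905240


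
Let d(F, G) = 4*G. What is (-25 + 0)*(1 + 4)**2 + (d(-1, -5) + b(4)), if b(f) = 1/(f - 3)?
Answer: -644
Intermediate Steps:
b(f) = 1/(-3 + f)
(-25 + 0)*(1 + 4)**2 + (d(-1, -5) + b(4)) = (-25 + 0)*(1 + 4)**2 + (4*(-5) + 1/(-3 + 4)) = -25*5**2 + (-20 + 1/1) = -25*25 + (-20 + 1) = -625 - 19 = -644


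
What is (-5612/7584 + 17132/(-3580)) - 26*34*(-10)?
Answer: 14991396547/1696920 ≈ 8834.5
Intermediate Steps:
(-5612/7584 + 17132/(-3580)) - 26*34*(-10) = (-5612*1/7584 + 17132*(-1/3580)) - 884*(-10) = (-1403/1896 - 4283/895) - 1*(-8840) = -9376253/1696920 + 8840 = 14991396547/1696920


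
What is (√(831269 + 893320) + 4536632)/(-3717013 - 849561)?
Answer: -2268316/2283287 - 3*√191621/4566574 ≈ -0.99373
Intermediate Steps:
(√(831269 + 893320) + 4536632)/(-3717013 - 849561) = (√1724589 + 4536632)/(-4566574) = (3*√191621 + 4536632)*(-1/4566574) = (4536632 + 3*√191621)*(-1/4566574) = -2268316/2283287 - 3*√191621/4566574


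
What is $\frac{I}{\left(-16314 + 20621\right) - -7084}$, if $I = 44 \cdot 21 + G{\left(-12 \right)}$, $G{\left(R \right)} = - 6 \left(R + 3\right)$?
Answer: $\frac{326}{3797} \approx 0.085857$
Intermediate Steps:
$G{\left(R \right)} = -18 - 6 R$ ($G{\left(R \right)} = - 6 \left(3 + R\right) = -18 - 6 R$)
$I = 978$ ($I = 44 \cdot 21 - -54 = 924 + \left(-18 + 72\right) = 924 + 54 = 978$)
$\frac{I}{\left(-16314 + 20621\right) - -7084} = \frac{978}{\left(-16314 + 20621\right) - -7084} = \frac{978}{4307 + 7084} = \frac{978}{11391} = 978 \cdot \frac{1}{11391} = \frac{326}{3797}$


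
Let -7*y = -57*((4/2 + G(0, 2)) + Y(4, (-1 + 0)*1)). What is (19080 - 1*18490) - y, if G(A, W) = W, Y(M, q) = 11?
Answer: 3275/7 ≈ 467.86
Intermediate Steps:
y = 855/7 (y = -(-57)*((4/2 + 2) + 11)/7 = -(-57)*((4*(½) + 2) + 11)/7 = -(-57)*((2 + 2) + 11)/7 = -(-57)*(4 + 11)/7 = -(-57)*15/7 = -⅐*(-855) = 855/7 ≈ 122.14)
(19080 - 1*18490) - y = (19080 - 1*18490) - 1*855/7 = (19080 - 18490) - 855/7 = 590 - 855/7 = 3275/7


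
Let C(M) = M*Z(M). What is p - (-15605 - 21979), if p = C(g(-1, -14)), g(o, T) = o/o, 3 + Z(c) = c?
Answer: 37582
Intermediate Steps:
Z(c) = -3 + c
g(o, T) = 1
C(M) = M*(-3 + M)
p = -2 (p = 1*(-3 + 1) = 1*(-2) = -2)
p - (-15605 - 21979) = -2 - (-15605 - 21979) = -2 - 1*(-37584) = -2 + 37584 = 37582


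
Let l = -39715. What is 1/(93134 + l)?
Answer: 1/53419 ≈ 1.8720e-5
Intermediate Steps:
1/(93134 + l) = 1/(93134 - 39715) = 1/53419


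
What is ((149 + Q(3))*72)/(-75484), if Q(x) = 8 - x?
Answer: -2772/18871 ≈ -0.14689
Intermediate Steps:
((149 + Q(3))*72)/(-75484) = ((149 + (8 - 1*3))*72)/(-75484) = ((149 + (8 - 3))*72)*(-1/75484) = ((149 + 5)*72)*(-1/75484) = (154*72)*(-1/75484) = 11088*(-1/75484) = -2772/18871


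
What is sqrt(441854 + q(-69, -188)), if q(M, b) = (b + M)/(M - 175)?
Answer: sqrt(6576570613)/122 ≈ 664.72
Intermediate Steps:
q(M, b) = (M + b)/(-175 + M)
sqrt(441854 + q(-69, -188)) = sqrt(441854 + (-69 - 188)/(-175 - 69)) = sqrt(441854 - 257/(-244)) = sqrt(441854 - 1/244*(-257)) = sqrt(441854 + 257/244) = sqrt(107812633/244) = sqrt(6576570613)/122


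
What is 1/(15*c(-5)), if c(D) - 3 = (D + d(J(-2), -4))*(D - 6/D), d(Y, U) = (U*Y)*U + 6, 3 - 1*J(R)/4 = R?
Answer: -1/18252 ≈ -5.4789e-5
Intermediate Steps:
J(R) = 12 - 4*R
d(Y, U) = 6 + Y*U² (d(Y, U) = Y*U² + 6 = 6 + Y*U²)
c(D) = 3 + (326 + D)*(D - 6/D) (c(D) = 3 + (D + (6 + (12 - 4*(-2))*(-4)²))*(D - 6/D) = 3 + (D + (6 + (12 + 8)*16))*(D - 6/D) = 3 + (D + (6 + 20*16))*(D - 6/D) = 3 + (D + (6 + 320))*(D - 6/D) = 3 + (D + 326)*(D - 6/D) = 3 + (326 + D)*(D - 6/D))
1/(15*c(-5)) = 1/(15*(-3 + (-5)² - 1956/(-5) + 326*(-5))) = 1/(15*(-3 + 25 - 1956*(-⅕) - 1630)) = 1/(15*(-3 + 25 + 1956/5 - 1630)) = 1/(15*(-6084/5)) = 1/(-18252) = -1/18252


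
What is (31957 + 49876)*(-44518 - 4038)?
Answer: -3973483148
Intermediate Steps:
(31957 + 49876)*(-44518 - 4038) = 81833*(-48556) = -3973483148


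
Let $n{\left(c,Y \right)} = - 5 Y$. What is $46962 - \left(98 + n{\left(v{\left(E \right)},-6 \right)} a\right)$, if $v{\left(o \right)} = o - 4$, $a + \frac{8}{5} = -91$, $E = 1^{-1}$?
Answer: $49642$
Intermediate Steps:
$E = 1$
$a = - \frac{463}{5}$ ($a = - \frac{8}{5} - 91 = - \frac{463}{5} \approx -92.6$)
$v{\left(o \right)} = -4 + o$
$46962 - \left(98 + n{\left(v{\left(E \right)},-6 \right)} a\right) = 46962 - \left(98 + \left(-5\right) \left(-6\right) \left(- \frac{463}{5}\right)\right) = 46962 - \left(98 + 30 \left(- \frac{463}{5}\right)\right) = 46962 - \left(98 - 2778\right) = 46962 - -2680 = 46962 + 2680 = 49642$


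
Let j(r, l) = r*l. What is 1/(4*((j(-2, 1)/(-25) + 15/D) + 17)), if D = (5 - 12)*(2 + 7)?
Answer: 525/35368 ≈ 0.014844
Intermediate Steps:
j(r, l) = l*r
D = -63 (D = -7*9 = -63)
1/(4*((j(-2, 1)/(-25) + 15/D) + 17)) = 1/(4*(((1*(-2))/(-25) + 15/(-63)) + 17)) = 1/(4*((-2*(-1/25) + 15*(-1/63)) + 17)) = 1/(4*((2/25 - 5/21) + 17)) = 1/(4*(-83/525 + 17)) = 1/(4*(8842/525)) = 1/(35368/525) = 525/35368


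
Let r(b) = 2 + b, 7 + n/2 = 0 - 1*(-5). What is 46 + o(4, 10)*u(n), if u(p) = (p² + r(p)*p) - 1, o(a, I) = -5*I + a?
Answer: -1012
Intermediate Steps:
n = -4 (n = -14 + 2*(0 - 1*(-5)) = -14 + 2*(0 + 5) = -14 + 2*5 = -14 + 10 = -4)
o(a, I) = a - 5*I
u(p) = -1 + p² + p*(2 + p) (u(p) = (p² + (2 + p)*p) - 1 = (p² + p*(2 + p)) - 1 = -1 + p² + p*(2 + p))
46 + o(4, 10)*u(n) = 46 + (4 - 5*10)*(-1 + (-4)² - 4*(2 - 4)) = 46 + (4 - 50)*(-1 + 16 - 4*(-2)) = 46 - 46*(-1 + 16 + 8) = 46 - 46*23 = 46 - 1058 = -1012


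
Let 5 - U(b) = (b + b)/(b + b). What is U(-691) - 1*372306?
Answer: -372302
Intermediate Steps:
U(b) = 4 (U(b) = 5 - (b + b)/(b + b) = 5 - 2*b/(2*b) = 5 - 2*b*1/(2*b) = 5 - 1*1 = 5 - 1 = 4)
U(-691) - 1*372306 = 4 - 1*372306 = 4 - 372306 = -372302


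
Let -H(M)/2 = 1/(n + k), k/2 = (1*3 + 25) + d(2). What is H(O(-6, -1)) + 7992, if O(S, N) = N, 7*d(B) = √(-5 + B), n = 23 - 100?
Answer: 57599030/7207 + 28*I*√3/21621 ≈ 7992.1 + 0.0022431*I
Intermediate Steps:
n = -77
d(B) = √(-5 + B)/7
k = 56 + 2*I*√3/7 (k = 2*((1*3 + 25) + √(-5 + 2)/7) = 2*((3 + 25) + √(-3)/7) = 2*(28 + (I*√3)/7) = 2*(28 + I*√3/7) = 56 + 2*I*√3/7 ≈ 56.0 + 0.49487*I)
H(M) = -2/(-21 + 2*I*√3/7) (H(M) = -2/(-77 + (56 + 2*I*√3/7)) = -2/(-21 + 2*I*√3/7))
H(O(-6, -1)) + 7992 = (686/7207 + 28*I*√3/21621) + 7992 = 57599030/7207 + 28*I*√3/21621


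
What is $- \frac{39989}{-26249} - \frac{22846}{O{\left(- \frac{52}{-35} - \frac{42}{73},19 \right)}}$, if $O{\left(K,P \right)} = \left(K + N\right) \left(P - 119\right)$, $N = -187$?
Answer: $\frac{36911870413}{124803232910} \approx 0.29576$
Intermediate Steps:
$O{\left(K,P \right)} = \left(-187 + K\right) \left(-119 + P\right)$ ($O{\left(K,P \right)} = \left(K - 187\right) \left(P - 119\right) = \left(-187 + K\right) \left(-119 + P\right)$)
$- \frac{39989}{-26249} - \frac{22846}{O{\left(- \frac{52}{-35} - \frac{42}{73},19 \right)}} = - \frac{39989}{-26249} - \frac{22846}{22253 - 3553 - 119 \left(- \frac{52}{-35} - \frac{42}{73}\right) + \left(- \frac{52}{-35} - \frac{42}{73}\right) 19} = \left(-39989\right) \left(- \frac{1}{26249}\right) - \frac{22846}{22253 - 3553 - 119 \left(\left(-52\right) \left(- \frac{1}{35}\right) - \frac{42}{73}\right) + \left(\left(-52\right) \left(- \frac{1}{35}\right) - \frac{42}{73}\right) 19} = \frac{39989}{26249} - \frac{22846}{22253 - 3553 - 119 \left(\frac{52}{35} - \frac{42}{73}\right) + \left(\frac{52}{35} - \frac{42}{73}\right) 19} = \frac{39989}{26249} - \frac{22846}{22253 - 3553 - \frac{39542}{365} + \frac{2326}{2555} \cdot 19} = \frac{39989}{26249} - \frac{22846}{22253 - 3553 - \frac{39542}{365} + \frac{44194}{2555}} = \frac{39989}{26249} - \frac{22846}{\frac{9509180}{511}} = \frac{39989}{26249} - \frac{5837153}{4754590} = \frac{36911870413}{124803232910}$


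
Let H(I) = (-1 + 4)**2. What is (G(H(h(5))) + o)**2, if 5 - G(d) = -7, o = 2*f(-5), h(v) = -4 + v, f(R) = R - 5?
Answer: 64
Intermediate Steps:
f(R) = -5 + R
o = -20 (o = 2*(-5 - 5) = 2*(-10) = -20)
H(I) = 9 (H(I) = 3**2 = 9)
G(d) = 12 (G(d) = 5 - 1*(-7) = 5 + 7 = 12)
(G(H(h(5))) + o)**2 = (12 - 20)**2 = (-8)**2 = 64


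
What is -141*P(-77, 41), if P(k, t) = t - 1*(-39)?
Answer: -11280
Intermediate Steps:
P(k, t) = 39 + t (P(k, t) = t + 39 = 39 + t)
-141*P(-77, 41) = -141*(39 + 41) = -141*80 = -11280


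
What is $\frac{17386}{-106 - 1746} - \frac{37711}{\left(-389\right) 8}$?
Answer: $\frac{3933885}{1440856} \approx 2.7302$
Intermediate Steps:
$\frac{17386}{-106 - 1746} - \frac{37711}{\left(-389\right) 8} = \frac{17386}{-106 - 1746} - \frac{37711}{-3112} = \frac{17386}{-1852} - - \frac{37711}{3112} = 17386 \left(- \frac{1}{1852}\right) + \frac{37711}{3112} = - \frac{8693}{926} + \frac{37711}{3112} = \frac{3933885}{1440856}$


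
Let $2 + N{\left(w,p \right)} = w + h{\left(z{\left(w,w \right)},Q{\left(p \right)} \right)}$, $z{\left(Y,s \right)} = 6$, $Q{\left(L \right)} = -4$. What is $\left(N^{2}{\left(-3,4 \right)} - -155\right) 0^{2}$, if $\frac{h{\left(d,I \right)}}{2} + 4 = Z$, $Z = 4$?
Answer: $0$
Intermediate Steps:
$h{\left(d,I \right)} = 0$ ($h{\left(d,I \right)} = -8 + 2 \cdot 4 = -8 + 8 = 0$)
$N{\left(w,p \right)} = -2 + w$ ($N{\left(w,p \right)} = -2 + \left(w + 0\right) = -2 + w$)
$\left(N^{2}{\left(-3,4 \right)} - -155\right) 0^{2} = \left(\left(-2 - 3\right)^{2} - -155\right) 0^{2} = \left(\left(-5\right)^{2} + 155\right) 0 = \left(25 + 155\right) 0 = 180 \cdot 0 = 0$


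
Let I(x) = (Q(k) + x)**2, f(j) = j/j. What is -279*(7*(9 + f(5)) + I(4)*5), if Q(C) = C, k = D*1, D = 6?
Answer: -159030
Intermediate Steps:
k = 6 (k = 6*1 = 6)
f(j) = 1
I(x) = (6 + x)**2
-279*(7*(9 + f(5)) + I(4)*5) = -279*(7*(9 + 1) + (6 + 4)**2*5) = -279*(7*10 + 10**2*5) = -279*(70 + 100*5) = -279*(70 + 500) = -279*570 = -159030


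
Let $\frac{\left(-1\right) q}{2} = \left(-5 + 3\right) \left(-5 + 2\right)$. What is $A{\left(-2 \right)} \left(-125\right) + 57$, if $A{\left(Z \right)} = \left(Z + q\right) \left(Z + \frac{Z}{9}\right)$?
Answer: $- \frac{34487}{9} \approx -3831.9$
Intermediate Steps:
$q = -12$ ($q = - 2 \left(-5 + 3\right) \left(-5 + 2\right) = - 2 \left(\left(-2\right) \left(-3\right)\right) = \left(-2\right) 6 = -12$)
$A{\left(Z \right)} = \frac{10 Z \left(-12 + Z\right)}{9}$ ($A{\left(Z \right)} = \left(Z - 12\right) \left(Z + \frac{Z}{9}\right) = \left(-12 + Z\right) \left(Z + Z \frac{1}{9}\right) = \left(-12 + Z\right) \left(Z + \frac{Z}{9}\right) = \left(-12 + Z\right) \frac{10 Z}{9} = \frac{10 Z \left(-12 + Z\right)}{9}$)
$A{\left(-2 \right)} \left(-125\right) + 57 = \frac{10}{9} \left(-2\right) \left(-12 - 2\right) \left(-125\right) + 57 = \frac{10}{9} \left(-2\right) \left(-14\right) \left(-125\right) + 57 = \frac{280}{9} \left(-125\right) + 57 = - \frac{35000}{9} + 57 = - \frac{34487}{9}$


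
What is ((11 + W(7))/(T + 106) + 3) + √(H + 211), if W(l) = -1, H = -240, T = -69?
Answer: 121/37 + I*√29 ≈ 3.2703 + 5.3852*I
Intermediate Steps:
((11 + W(7))/(T + 106) + 3) + √(H + 211) = ((11 - 1)/(-69 + 106) + 3) + √(-240 + 211) = (10/37 + 3) + √(-29) = (10*(1/37) + 3) + I*√29 = (10/37 + 3) + I*√29 = 121/37 + I*√29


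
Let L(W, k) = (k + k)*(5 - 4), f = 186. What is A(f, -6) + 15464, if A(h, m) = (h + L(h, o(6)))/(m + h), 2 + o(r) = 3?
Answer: 695927/45 ≈ 15465.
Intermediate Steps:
o(r) = 1 (o(r) = -2 + 3 = 1)
L(W, k) = 2*k (L(W, k) = (2*k)*1 = 2*k)
A(h, m) = (2 + h)/(h + m) (A(h, m) = (h + 2*1)/(m + h) = (h + 2)/(h + m) = (2 + h)/(h + m))
A(f, -6) + 15464 = (2 + 186)/(186 - 6) + 15464 = 188/180 + 15464 = (1/180)*188 + 15464 = 47/45 + 15464 = 695927/45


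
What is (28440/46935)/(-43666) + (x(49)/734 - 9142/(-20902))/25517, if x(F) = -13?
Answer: 1636257188703/636770894489859626 ≈ 2.5696e-6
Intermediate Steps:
(28440/46935)/(-43666) + (x(49)/734 - 9142/(-20902))/25517 = (28440/46935)/(-43666) + (-13/734 - 9142/(-20902))/25517 = (28440*(1/46935))*(-1/43666) + (-13*1/734 - 9142*(-1/20902))*(1/25517) = (632/1043)*(-1/43666) + (-13/734 + 653/1493)*(1/25517) = -316/22771819 + (459893/1095862)*(1/25517) = -316/22771819 + 459893/27963110654 = 1636257188703/636770894489859626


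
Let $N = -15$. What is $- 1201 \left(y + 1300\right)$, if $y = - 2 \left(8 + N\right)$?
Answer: $-1578114$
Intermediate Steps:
$y = 14$ ($y = - 2 \left(8 - 15\right) = \left(-2\right) \left(-7\right) = 14$)
$- 1201 \left(y + 1300\right) = - 1201 \left(14 + 1300\right) = \left(-1201\right) 1314 = -1578114$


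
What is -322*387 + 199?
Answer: -124415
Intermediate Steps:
-322*387 + 199 = -124614 + 199 = -124415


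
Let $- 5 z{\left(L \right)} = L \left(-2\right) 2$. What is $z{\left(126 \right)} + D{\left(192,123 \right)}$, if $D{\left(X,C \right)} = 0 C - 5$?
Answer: $\frac{479}{5} \approx 95.8$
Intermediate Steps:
$z{\left(L \right)} = \frac{4 L}{5}$ ($z{\left(L \right)} = - \frac{L \left(-2\right) 2}{5} = - \frac{- 2 L 2}{5} = - \frac{\left(-4\right) L}{5} = \frac{4 L}{5}$)
$D{\left(X,C \right)} = -5$ ($D{\left(X,C \right)} = 0 - 5 = -5$)
$z{\left(126 \right)} + D{\left(192,123 \right)} = \frac{4}{5} \cdot 126 - 5 = \frac{504}{5} - 5 = \frac{479}{5}$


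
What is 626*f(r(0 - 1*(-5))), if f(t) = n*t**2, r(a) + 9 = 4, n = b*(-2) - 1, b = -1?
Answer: 15650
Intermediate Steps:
n = 1 (n = -1*(-2) - 1 = 2 - 1 = 1)
r(a) = -5 (r(a) = -9 + 4 = -5)
f(t) = t**2 (f(t) = 1*t**2 = t**2)
626*f(r(0 - 1*(-5))) = 626*(-5)**2 = 626*25 = 15650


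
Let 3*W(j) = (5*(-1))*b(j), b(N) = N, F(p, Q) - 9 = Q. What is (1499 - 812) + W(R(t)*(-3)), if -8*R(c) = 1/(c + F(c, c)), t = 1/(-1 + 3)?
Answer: 10991/16 ≈ 686.94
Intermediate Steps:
F(p, Q) = 9 + Q
t = 1/2 ≈ 0.50000
R(c) = -1/(8*(9 + 2*c)) (R(c) = -1/(8*(c + (9 + c))) = -1/(8*(9 + 2*c)))
W(j) = -5*j/3 (W(j) = ((5*(-1))*j)/3 = (-5*j)/3 = -5*j/3)
(1499 - 812) + W(R(t)*(-3)) = (1499 - 812) - 5*(-1/(72 + 16*(1/2)))*(-3)/3 = 687 - 5*(-1/(72 + 8))*(-3)/3 = 687 - 5*(-1/80)*(-3)/3 = 687 - 5*(-1*1/80)*(-3)/3 = 687 - (-1)*(-3)/48 = 687 - 5/3*3/80 = 687 - 1/16 = 10991/16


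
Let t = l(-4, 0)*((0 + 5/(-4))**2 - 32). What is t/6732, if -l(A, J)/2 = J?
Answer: 0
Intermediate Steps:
l(A, J) = -2*J
t = 0 (t = (-2*0)*((0 + 5/(-4))**2 - 32) = 0*((0 + 5*(-1/4))**2 - 32) = 0*((0 - 5/4)**2 - 32) = 0*((-5/4)**2 - 32) = 0*(25/16 - 32) = 0*(-487/16) = 0)
t/6732 = 0/6732 = 0*(1/6732) = 0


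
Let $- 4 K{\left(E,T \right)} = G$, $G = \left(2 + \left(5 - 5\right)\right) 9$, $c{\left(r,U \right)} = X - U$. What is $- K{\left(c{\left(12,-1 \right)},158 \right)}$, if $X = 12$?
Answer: $\frac{9}{2} \approx 4.5$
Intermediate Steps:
$c{\left(r,U \right)} = 12 - U$
$G = 18$ ($G = \left(2 + \left(5 - 5\right)\right) 9 = \left(2 + 0\right) 9 = 2 \cdot 9 = 18$)
$K{\left(E,T \right)} = - \frac{9}{2}$ ($K{\left(E,T \right)} = \left(- \frac{1}{4}\right) 18 = - \frac{9}{2}$)
$- K{\left(c{\left(12,-1 \right)},158 \right)} = \left(-1\right) \left(- \frac{9}{2}\right) = \frac{9}{2}$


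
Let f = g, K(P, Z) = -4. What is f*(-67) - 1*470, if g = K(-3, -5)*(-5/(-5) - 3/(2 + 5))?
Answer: -2218/7 ≈ -316.86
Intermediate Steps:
g = -16/7 (g = -4*(-5/(-5) - 3/(2 + 5)) = -4*(-5*(-⅕) - 3/7) = -4*(1 - 3*⅐) = -4*(1 - 3/7) = -4*4/7 = -16/7 ≈ -2.2857)
f = -16/7 ≈ -2.2857
f*(-67) - 1*470 = -16/7*(-67) - 1*470 = 1072/7 - 470 = -2218/7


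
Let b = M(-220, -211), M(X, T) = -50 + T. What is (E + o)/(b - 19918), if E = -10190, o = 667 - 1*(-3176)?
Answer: 6347/20179 ≈ 0.31454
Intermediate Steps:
b = -261 (b = -50 - 211 = -261)
o = 3843 (o = 667 + 3176 = 3843)
(E + o)/(b - 19918) = (-10190 + 3843)/(-261 - 19918) = -6347/(-20179) = -6347*(-1/20179) = 6347/20179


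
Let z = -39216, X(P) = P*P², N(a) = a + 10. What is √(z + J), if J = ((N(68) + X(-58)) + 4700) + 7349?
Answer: 3*I*√24689 ≈ 471.38*I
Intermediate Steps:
N(a) = 10 + a
X(P) = P³
J = -182985 (J = (((10 + 68) + (-58)³) + 4700) + 7349 = ((78 - 195112) + 4700) + 7349 = (-195034 + 4700) + 7349 = -190334 + 7349 = -182985)
√(z + J) = √(-39216 - 182985) = √(-222201) = 3*I*√24689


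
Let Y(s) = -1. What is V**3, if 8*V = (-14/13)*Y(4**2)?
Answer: 343/140608 ≈ 0.0024394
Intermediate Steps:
V = 7/52 (V = (-14/13*(-1))/8 = (1/8)*(14/13) = 7/52 ≈ 0.13462)
V**3 = (7/52)**3 = 343/140608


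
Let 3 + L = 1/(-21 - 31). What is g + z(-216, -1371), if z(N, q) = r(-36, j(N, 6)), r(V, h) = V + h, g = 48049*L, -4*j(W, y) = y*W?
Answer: -7528717/52 ≈ -1.4478e+5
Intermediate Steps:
L = -157/52 (L = -3 + 1/(-21 - 31) = -3 + 1/(-52) = -3 - 1/52 = -157/52 ≈ -3.0192)
j(W, y) = -W*y/4 (j(W, y) = -y*W/4 = -W*y/4)
g = -7543693/52 (g = 48049*(-157/52) = -7543693/52 ≈ -1.4507e+5)
z(N, q) = -36 - 3*N/2 (z(N, q) = -36 - 1/4*N*6 = -36 - 3*N/2)
g + z(-216, -1371) = -7543693/52 + (-36 - 3/2*(-216)) = -7543693/52 + (-36 + 324) = -7543693/52 + 288 = -7528717/52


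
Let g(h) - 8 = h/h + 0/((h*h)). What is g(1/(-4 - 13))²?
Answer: 81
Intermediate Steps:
g(h) = 9 (g(h) = 8 + (h/h + 0/((h*h))) = 8 + (1 + 0/(h²)) = 8 + (1 + 0/h²) = 8 + (1 + 0) = 8 + 1 = 9)
g(1/(-4 - 13))² = 9² = 81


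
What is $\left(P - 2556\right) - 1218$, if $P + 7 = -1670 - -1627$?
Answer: $-3824$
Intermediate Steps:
$P = -50$ ($P = -7 - 43 = -50$)
$\left(P - 2556\right) - 1218 = \left(-50 - 2556\right) - 1218 = -2606 - 1218 = -3824$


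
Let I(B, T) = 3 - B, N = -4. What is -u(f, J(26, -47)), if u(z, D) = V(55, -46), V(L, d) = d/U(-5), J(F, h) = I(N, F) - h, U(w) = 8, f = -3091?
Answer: 23/4 ≈ 5.7500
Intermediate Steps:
J(F, h) = 7 - h (J(F, h) = (3 - 1*(-4)) - h = (3 + 4) - h = 7 - h)
V(L, d) = d/8
u(z, D) = -23/4 (u(z, D) = (⅛)*(-46) = -23/4)
-u(f, J(26, -47)) = -1*(-23/4) = 23/4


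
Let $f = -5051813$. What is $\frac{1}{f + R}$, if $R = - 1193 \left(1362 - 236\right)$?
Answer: $- \frac{1}{6395131} \approx -1.5637 \cdot 10^{-7}$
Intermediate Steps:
$R = -1343318$ ($R = \left(-1193\right) 1126 = -1343318$)
$\frac{1}{f + R} = \frac{1}{-5051813 - 1343318} = \frac{1}{-6395131} = - \frac{1}{6395131}$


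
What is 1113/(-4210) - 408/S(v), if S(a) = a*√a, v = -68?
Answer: -1113/4210 - 3*I*√17/17 ≈ -0.26437 - 0.72761*I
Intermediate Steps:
S(a) = a^(3/2)
1113/(-4210) - 408/S(v) = 1113/(-4210) - 408*I*√17/2312 = 1113*(-1/4210) - 408*I*√17/2312 = -1113/4210 - 3*I*√17/17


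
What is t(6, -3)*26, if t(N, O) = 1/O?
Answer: -26/3 ≈ -8.6667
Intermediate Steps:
t(6, -3)*26 = 26/(-3) = -1/3*26 = -26/3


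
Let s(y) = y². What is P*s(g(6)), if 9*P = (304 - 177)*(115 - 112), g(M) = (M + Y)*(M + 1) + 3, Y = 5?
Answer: 812800/3 ≈ 2.7093e+5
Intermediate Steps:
g(M) = 3 + (1 + M)*(5 + M) (g(M) = (M + 5)*(M + 1) + 3 = (5 + M)*(1 + M) + 3 = (1 + M)*(5 + M) + 3 = 3 + (1 + M)*(5 + M))
P = 127/3 (P = ((304 - 177)*(115 - 112))/9 = (127*3)/9 = (⅑)*381 = 127/3 ≈ 42.333)
P*s(g(6)) = 127*(8 + 6² + 6*6)²/3 = 127*(8 + 36 + 36)²/3 = (127/3)*80² = (127/3)*6400 = 812800/3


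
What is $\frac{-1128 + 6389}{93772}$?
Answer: $\frac{5261}{93772} \approx 0.056104$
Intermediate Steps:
$\frac{-1128 + 6389}{93772} = 5261 \cdot \frac{1}{93772} = \frac{5261}{93772}$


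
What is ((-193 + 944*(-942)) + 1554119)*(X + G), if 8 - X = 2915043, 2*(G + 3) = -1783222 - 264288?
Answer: -2618029053654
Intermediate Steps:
G = -1023758 (G = -3 + (-1783222 - 264288)/2 = -3 + (½)*(-2047510) = -3 - 1023755 = -1023758)
X = -2915035 (X = 8 - 1*2915043 = 8 - 2915043 = -2915035)
((-193 + 944*(-942)) + 1554119)*(X + G) = ((-193 + 944*(-942)) + 1554119)*(-2915035 - 1023758) = ((-193 - 889248) + 1554119)*(-3938793) = (-889441 + 1554119)*(-3938793) = 664678*(-3938793) = -2618029053654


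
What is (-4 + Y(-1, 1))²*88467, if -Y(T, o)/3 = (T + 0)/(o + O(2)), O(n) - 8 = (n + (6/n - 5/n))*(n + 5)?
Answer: 3754185612/2809 ≈ 1.3365e+6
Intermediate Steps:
O(n) = 8 + (5 + n)*(n + 1/n) (O(n) = 8 + (n + (6/n - 5/n))*(n + 5) = 8 + (n + 1/n)*(5 + n) = 8 + (5 + n)*(n + 1/n))
Y(T, o) = -3*T/(51/2 + o) (Y(T, o) = -3*(T + 0)/(o + (9 + 2² + 5*2 + 5/2)) = -3*T/(o + (9 + 4 + 10 + 5*(½))) = -3*T/(o + (9 + 4 + 10 + 5/2)) = -3*T/(o + 51/2) = -3*T/(51/2 + o))
(-4 + Y(-1, 1))²*88467 = (-4 - 6*(-1)/(51 + 2*1))²*88467 = (-4 - 6*(-1)/(51 + 2))²*88467 = (-4 - 6*(-1)/53)²*88467 = (-4 - 6*(-1)*1/53)²*88467 = (-4 + 6/53)²*88467 = (-206/53)²*88467 = (42436/2809)*88467 = 3754185612/2809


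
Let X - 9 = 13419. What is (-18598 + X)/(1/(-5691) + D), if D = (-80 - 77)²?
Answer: -14711235/70138729 ≈ -0.20974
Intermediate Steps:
X = 13428 (X = 9 + 13419 = 13428)
D = 24649 (D = (-157)² = 24649)
(-18598 + X)/(1/(-5691) + D) = (-18598 + 13428)/(1/(-5691) + 24649) = -5170/(-1/5691 + 24649) = -5170/140277458/5691 = -5170*5691/140277458 = -14711235/70138729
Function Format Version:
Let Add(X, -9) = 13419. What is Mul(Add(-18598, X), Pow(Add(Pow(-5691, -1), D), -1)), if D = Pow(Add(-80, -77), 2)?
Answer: Rational(-14711235, 70138729) ≈ -0.20974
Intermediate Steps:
X = 13428 (X = Add(9, 13419) = 13428)
D = 24649 (D = Pow(-157, 2) = 24649)
Mul(Add(-18598, X), Pow(Add(Pow(-5691, -1), D), -1)) = Mul(Add(-18598, 13428), Pow(Add(Pow(-5691, -1), 24649), -1)) = Mul(-5170, Pow(Add(Rational(-1, 5691), 24649), -1)) = Mul(-5170, Pow(Rational(140277458, 5691), -1)) = Mul(-5170, Rational(5691, 140277458)) = Rational(-14711235, 70138729)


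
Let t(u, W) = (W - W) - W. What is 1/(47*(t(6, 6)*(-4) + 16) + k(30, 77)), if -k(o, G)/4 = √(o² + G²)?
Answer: 235/428142 + √6829/856284 ≈ 0.00064539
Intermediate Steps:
t(u, W) = -W (t(u, W) = 0 - W = -W)
k(o, G) = -4*√(G² + o²) (k(o, G) = -4*√(o² + G²) = -4*√(G² + o²))
1/(47*(t(6, 6)*(-4) + 16) + k(30, 77)) = 1/(47*(-1*6*(-4) + 16) - 4*√(77² + 30²)) = 1/(47*(-6*(-4) + 16) - 4*√(5929 + 900)) = 1/(47*(24 + 16) - 4*√6829) = 1/(47*40 - 4*√6829) = 1/(1880 - 4*√6829)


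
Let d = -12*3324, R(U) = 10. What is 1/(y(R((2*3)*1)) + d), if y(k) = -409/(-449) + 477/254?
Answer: -114046/4548748789 ≈ -2.5072e-5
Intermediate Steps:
y(k) = 318059/114046 (y(k) = -409*(-1/449) + 477*(1/254) = 409/449 + 477/254 = 318059/114046)
d = -39888
1/(y(R((2*3)*1)) + d) = 1/(318059/114046 - 39888) = 1/(-4548748789/114046) = -114046/4548748789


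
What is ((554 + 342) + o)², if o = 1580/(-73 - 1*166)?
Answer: 45183454096/57121 ≈ 7.9101e+5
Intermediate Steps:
o = -1580/239 (o = 1580/(-73 - 166) = 1580/(-239) = 1580*(-1/239) = -1580/239 ≈ -6.6109)
((554 + 342) + o)² = ((554 + 342) - 1580/239)² = (896 - 1580/239)² = (212564/239)² = 45183454096/57121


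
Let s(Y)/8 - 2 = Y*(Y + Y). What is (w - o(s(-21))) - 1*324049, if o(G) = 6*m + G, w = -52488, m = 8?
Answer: -383657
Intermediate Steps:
s(Y) = 16 + 16*Y² (s(Y) = 16 + 8*(Y*(Y + Y)) = 16 + 8*(Y*(2*Y)) = 16 + 8*(2*Y²) = 16 + 16*Y²)
o(G) = 48 + G (o(G) = 6*8 + G = 48 + G)
(w - o(s(-21))) - 1*324049 = (-52488 - (48 + (16 + 16*(-21)²))) - 1*324049 = (-52488 - (48 + (16 + 16*441))) - 324049 = (-52488 - (48 + (16 + 7056))) - 324049 = (-52488 - (48 + 7072)) - 324049 = (-52488 - 1*7120) - 324049 = (-52488 - 7120) - 324049 = -59608 - 324049 = -383657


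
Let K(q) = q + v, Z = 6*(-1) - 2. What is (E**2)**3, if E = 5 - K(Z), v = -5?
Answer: 34012224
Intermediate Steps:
Z = -8 (Z = -6 - 2 = -8)
K(q) = -5 + q (K(q) = q - 5 = -5 + q)
E = 18 (E = 5 - (-5 - 8) = 5 - 1*(-13) = 5 + 13 = 18)
(E**2)**3 = (18**2)**3 = 324**3 = 34012224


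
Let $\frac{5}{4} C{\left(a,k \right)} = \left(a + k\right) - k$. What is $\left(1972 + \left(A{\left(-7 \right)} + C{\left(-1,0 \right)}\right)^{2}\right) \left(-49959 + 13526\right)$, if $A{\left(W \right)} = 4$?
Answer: $- \frac{1805473748}{25} \approx -7.2219 \cdot 10^{7}$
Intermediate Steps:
$C{\left(a,k \right)} = \frac{4 a}{5}$ ($C{\left(a,k \right)} = \frac{4 \left(\left(a + k\right) - k\right)}{5} = \frac{4 a}{5}$)
$\left(1972 + \left(A{\left(-7 \right)} + C{\left(-1,0 \right)}\right)^{2}\right) \left(-49959 + 13526\right) = \left(1972 + \left(4 + \frac{4}{5} \left(-1\right)\right)^{2}\right) \left(-49959 + 13526\right) = \left(1972 + \left(4 - \frac{4}{5}\right)^{2}\right) \left(-36433\right) = \left(1972 + \left(\frac{16}{5}\right)^{2}\right) \left(-36433\right) = \left(1972 + \frac{256}{25}\right) \left(-36433\right) = \frac{49556}{25} \left(-36433\right) = - \frac{1805473748}{25}$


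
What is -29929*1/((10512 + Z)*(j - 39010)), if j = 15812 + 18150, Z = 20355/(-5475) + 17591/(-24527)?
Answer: 267935032795/474852497221488 ≈ 0.00056425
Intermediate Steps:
Z = -39703854/8952355 (Z = 20355*(-1/5475) + 17591*(-1/24527) = -1357/365 - 17591/24527 = -39703854/8952355 ≈ -4.4350)
j = 33962
-29929*1/((10512 + Z)*(j - 39010)) = -29929*1/((10512 - 39703854/8952355)*(33962 - 39010)) = -29929/((-5048*94067451906/8952355)) = -29929/(-474852497221488/8952355) = -29929*(-8952355/474852497221488) = 267935032795/474852497221488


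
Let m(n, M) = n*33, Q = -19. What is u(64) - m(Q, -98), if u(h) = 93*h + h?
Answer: 6643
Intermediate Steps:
m(n, M) = 33*n
u(h) = 94*h
u(64) - m(Q, -98) = 94*64 - 33*(-19) = 6016 - 1*(-627) = 6016 + 627 = 6643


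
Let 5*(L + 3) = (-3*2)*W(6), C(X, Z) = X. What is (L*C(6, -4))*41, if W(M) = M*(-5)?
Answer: 8118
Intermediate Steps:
W(M) = -5*M
L = 33 (L = -3 + ((-3*2)*(-5*6))/5 = -3 + (-6*(-30))/5 = -3 + (⅕)*180 = -3 + 36 = 33)
(L*C(6, -4))*41 = (33*6)*41 = 198*41 = 8118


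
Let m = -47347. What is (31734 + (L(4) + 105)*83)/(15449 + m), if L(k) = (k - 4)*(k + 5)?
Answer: -40449/31898 ≈ -1.2681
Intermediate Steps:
L(k) = (-4 + k)*(5 + k)
(31734 + (L(4) + 105)*83)/(15449 + m) = (31734 + ((-20 + 4 + 4²) + 105)*83)/(15449 - 47347) = (31734 + ((-20 + 4 + 16) + 105)*83)/(-31898) = (31734 + (0 + 105)*83)*(-1/31898) = (31734 + 105*83)*(-1/31898) = (31734 + 8715)*(-1/31898) = 40449*(-1/31898) = -40449/31898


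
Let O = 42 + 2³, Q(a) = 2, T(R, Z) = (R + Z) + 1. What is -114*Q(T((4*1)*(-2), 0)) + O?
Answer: -178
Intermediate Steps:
T(R, Z) = 1 + R + Z
O = 50 (O = 42 + 8 = 50)
-114*Q(T((4*1)*(-2), 0)) + O = -114*2 + 50 = -228 + 50 = -178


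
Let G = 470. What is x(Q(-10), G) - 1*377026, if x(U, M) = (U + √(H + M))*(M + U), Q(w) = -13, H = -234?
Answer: -382967 + 914*√59 ≈ -3.7595e+5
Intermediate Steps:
x(U, M) = (M + U)*(U + √(-234 + M)) (x(U, M) = (U + √(-234 + M))*(M + U) = (M + U)*(U + √(-234 + M)))
x(Q(-10), G) - 1*377026 = ((-13)² + 470*(-13) + 470*√(-234 + 470) - 13*√(-234 + 470)) - 1*377026 = (169 - 6110 + 470*√236 - 26*√59) - 377026 = (169 - 6110 + 470*(2*√59) - 26*√59) - 377026 = (169 - 6110 + 940*√59 - 26*√59) - 377026 = (-5941 + 914*√59) - 377026 = -382967 + 914*√59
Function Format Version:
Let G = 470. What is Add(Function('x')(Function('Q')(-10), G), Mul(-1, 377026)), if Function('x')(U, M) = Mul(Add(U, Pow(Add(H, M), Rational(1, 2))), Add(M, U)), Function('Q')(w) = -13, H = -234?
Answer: Add(-382967, Mul(914, Pow(59, Rational(1, 2)))) ≈ -3.7595e+5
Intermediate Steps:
Function('x')(U, M) = Mul(Add(M, U), Add(U, Pow(Add(-234, M), Rational(1, 2)))) (Function('x')(U, M) = Mul(Add(U, Pow(Add(-234, M), Rational(1, 2))), Add(M, U)) = Mul(Add(M, U), Add(U, Pow(Add(-234, M), Rational(1, 2)))))
Add(Function('x')(Function('Q')(-10), G), Mul(-1, 377026)) = Add(Add(Pow(-13, 2), Mul(470, -13), Mul(470, Pow(Add(-234, 470), Rational(1, 2))), Mul(-13, Pow(Add(-234, 470), Rational(1, 2)))), Mul(-1, 377026)) = Add(Add(169, -6110, Mul(470, Pow(236, Rational(1, 2))), Mul(-13, Pow(236, Rational(1, 2)))), -377026) = Add(Add(169, -6110, Mul(470, Mul(2, Pow(59, Rational(1, 2)))), Mul(-13, Mul(2, Pow(59, Rational(1, 2))))), -377026) = Add(Add(169, -6110, Mul(940, Pow(59, Rational(1, 2))), Mul(-26, Pow(59, Rational(1, 2)))), -377026) = Add(Add(-5941, Mul(914, Pow(59, Rational(1, 2)))), -377026) = Add(-382967, Mul(914, Pow(59, Rational(1, 2))))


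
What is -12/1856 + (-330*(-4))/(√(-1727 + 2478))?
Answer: -3/464 + 1320*√751/751 ≈ 48.161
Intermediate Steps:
-12/1856 + (-330*(-4))/(√(-1727 + 2478)) = -12*1/1856 + 1320/(√751) = -3/464 + 1320*(√751/751) = -3/464 + 1320*√751/751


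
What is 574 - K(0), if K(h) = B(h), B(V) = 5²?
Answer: 549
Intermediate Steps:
B(V) = 25
K(h) = 25
574 - K(0) = 574 - 1*25 = 574 - 25 = 549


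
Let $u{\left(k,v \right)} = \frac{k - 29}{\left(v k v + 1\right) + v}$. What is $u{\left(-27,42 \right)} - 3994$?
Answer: $- \frac{190054434}{47585} \approx -3994.0$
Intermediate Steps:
$u{\left(k,v \right)} = \frac{-29 + k}{1 + v + k v^{2}}$ ($u{\left(k,v \right)} = \frac{-29 + k}{\left(k v v + 1\right) + v} = \frac{-29 + k}{\left(k v^{2} + 1\right) + v} = \frac{-29 + k}{\left(1 + k v^{2}\right) + v} = \frac{-29 + k}{1 + v + k v^{2}}$)
$u{\left(-27,42 \right)} - 3994 = \frac{-29 - 27}{1 + 42 - 27 \cdot 42^{2}} - 3994 = \frac{1}{1 + 42 - 47628} \left(-56\right) - 3994 = \frac{1}{-47585} \left(-56\right) - 3994 = \left(- \frac{1}{47585}\right) \left(-56\right) - 3994 = \frac{56}{47585} - 3994 = - \frac{190054434}{47585}$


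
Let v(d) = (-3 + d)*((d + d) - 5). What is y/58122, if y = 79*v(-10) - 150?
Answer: 25525/58122 ≈ 0.43916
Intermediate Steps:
v(d) = (-5 + 2*d)*(-3 + d) (v(d) = (-3 + d)*(2*d - 5) = (-3 + d)*(-5 + 2*d) = (-5 + 2*d)*(-3 + d))
y = 25525 (y = 79*(15 - 11*(-10) + 2*(-10)²) - 150 = 79*(15 + 110 + 2*100) - 150 = 79*(15 + 110 + 200) - 150 = 79*325 - 150 = 25675 - 150 = 25525)
y/58122 = 25525/58122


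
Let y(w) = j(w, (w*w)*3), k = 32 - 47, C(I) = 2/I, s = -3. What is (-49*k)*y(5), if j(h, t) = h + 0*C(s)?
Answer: 3675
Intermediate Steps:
k = -15
j(h, t) = h (j(h, t) = h + 0*(2/(-3)) = h + 0*(2*(-⅓)) = h + 0*(-⅔) = h + 0 = h)
y(w) = w
(-49*k)*y(5) = -49*(-15)*5 = 735*5 = 3675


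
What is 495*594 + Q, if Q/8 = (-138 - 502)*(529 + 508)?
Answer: -5015410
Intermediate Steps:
Q = -5309440 (Q = 8*((-138 - 502)*(529 + 508)) = 8*(-640*1037) = 8*(-663680) = -5309440)
495*594 + Q = 495*594 - 5309440 = 294030 - 5309440 = -5015410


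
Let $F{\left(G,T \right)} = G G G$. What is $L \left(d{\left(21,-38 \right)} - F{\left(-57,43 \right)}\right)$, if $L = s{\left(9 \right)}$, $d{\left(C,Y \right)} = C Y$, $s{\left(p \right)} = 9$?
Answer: $1659555$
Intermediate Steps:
$F{\left(G,T \right)} = G^{3}$ ($F{\left(G,T \right)} = G^{2} G = G^{3}$)
$L = 9$
$L \left(d{\left(21,-38 \right)} - F{\left(-57,43 \right)}\right) = 9 \left(21 \left(-38\right) - \left(-57\right)^{3}\right) = 9 \left(-798 - -185193\right) = 9 \left(-798 + 185193\right) = 9 \cdot 184395 = 1659555$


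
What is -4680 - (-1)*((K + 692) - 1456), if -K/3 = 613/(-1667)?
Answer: -9073309/1667 ≈ -5442.9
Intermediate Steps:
K = 1839/1667 (K = -1839/(-1667) = -1839*(-1)/1667 = -3*(-613/1667) = 1839/1667 ≈ 1.1032)
-4680 - (-1)*((K + 692) - 1456) = -4680 - (-1)*((1839/1667 + 692) - 1456) = -4680 - (-1)*(1155403/1667 - 1456) = -4680 - (-1)*(-1271749)/1667 = -4680 - 1*1271749/1667 = -4680 - 1271749/1667 = -9073309/1667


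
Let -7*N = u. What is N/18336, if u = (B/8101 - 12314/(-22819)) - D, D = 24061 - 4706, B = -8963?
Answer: 894501641807/5931682399272 ≈ 0.15080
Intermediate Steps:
D = 19355
u = -3578006567228/184856719 (u = (-8963/8101 - 12314/(-22819)) - 1*19355 = (-8963*1/8101 - 12314*(-1/22819)) - 19355 = (-8963/8101 + 12314/22819) - 19355 = -104770983/184856719 - 19355 = -3578006567228/184856719 ≈ -19356.)
N = 3578006567228/1293997033 (N = -⅐*(-3578006567228/184856719) = 3578006567228/1293997033 ≈ 2765.1)
N/18336 = (3578006567228/1293997033)/18336 = (3578006567228/1293997033)*(1/18336) = 894501641807/5931682399272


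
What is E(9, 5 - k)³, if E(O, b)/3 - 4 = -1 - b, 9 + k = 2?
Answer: -19683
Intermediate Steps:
k = -7 (k = -9 + 2 = -7)
E(O, b) = 9 - 3*b (E(O, b) = 12 + 3*(-1 - b) = 12 + (-3 - 3*b) = 9 - 3*b)
E(9, 5 - k)³ = (9 - 3*(5 - 1*(-7)))³ = (9 - 3*(5 + 7))³ = (9 - 3*12)³ = (9 - 36)³ = (-27)³ = -19683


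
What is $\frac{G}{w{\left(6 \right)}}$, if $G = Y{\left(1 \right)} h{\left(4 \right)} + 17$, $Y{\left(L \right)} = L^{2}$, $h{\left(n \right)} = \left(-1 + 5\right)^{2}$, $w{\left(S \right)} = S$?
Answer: $\frac{11}{2} \approx 5.5$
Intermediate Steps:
$h{\left(n \right)} = 16$ ($h{\left(n \right)} = 4^{2} = 16$)
$G = 33$ ($G = 1^{2} \cdot 16 + 17 = 1 \cdot 16 + 17 = 16 + 17 = 33$)
$\frac{G}{w{\left(6 \right)}} = \frac{33}{6} = 33 \cdot \frac{1}{6} = \frac{11}{2}$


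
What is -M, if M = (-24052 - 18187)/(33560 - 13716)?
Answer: 42239/19844 ≈ 2.1286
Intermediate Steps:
M = -42239/19844 ≈ -2.1286
-M = -1*(-42239/19844) = 42239/19844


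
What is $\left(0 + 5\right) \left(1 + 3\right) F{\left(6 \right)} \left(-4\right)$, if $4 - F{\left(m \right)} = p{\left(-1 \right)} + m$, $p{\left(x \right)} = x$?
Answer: $80$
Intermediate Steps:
$F{\left(m \right)} = 5 - m$ ($F{\left(m \right)} = 4 - \left(-1 + m\right) = 5 - m$)
$\left(0 + 5\right) \left(1 + 3\right) F{\left(6 \right)} \left(-4\right) = \left(0 + 5\right) \left(1 + 3\right) \left(5 - 6\right) \left(-4\right) = 5 \cdot 4 \left(5 - 6\right) \left(-4\right) = 20 \left(-1\right) \left(-4\right) = \left(-20\right) \left(-4\right) = 80$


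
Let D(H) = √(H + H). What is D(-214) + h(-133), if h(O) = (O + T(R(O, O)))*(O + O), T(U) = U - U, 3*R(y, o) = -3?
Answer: 35378 + 2*I*√107 ≈ 35378.0 + 20.688*I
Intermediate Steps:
R(y, o) = -1 (R(y, o) = (⅓)*(-3) = -1)
T(U) = 0
h(O) = 2*O² (h(O) = (O + 0)*(O + O) = O*(2*O) = 2*O²)
D(H) = √2*√H (D(H) = √(2*H) = √2*√H)
D(-214) + h(-133) = √2*√(-214) + 2*(-133)² = √2*(I*√214) + 2*17689 = 2*I*√107 + 35378 = 35378 + 2*I*√107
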